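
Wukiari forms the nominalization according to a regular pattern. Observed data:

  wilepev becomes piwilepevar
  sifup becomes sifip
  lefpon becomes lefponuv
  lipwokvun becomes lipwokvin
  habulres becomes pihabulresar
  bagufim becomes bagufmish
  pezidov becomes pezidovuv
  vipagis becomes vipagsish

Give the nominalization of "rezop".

rezopuv

"rezop" has last vowel 'o'. The stems whose last vowel is 'o' (lefpon → lefponuv, pezidov → pezidovuv) add -uv.
The other patterns: stems whose last vowel is 'e' add pi- … -ar around the stem; stems whose last vowel is 'u' change the last vowel to 'i'; stems whose last vowel is 'i' delete the last vowel and add -ish.
So rezop → rezopuv.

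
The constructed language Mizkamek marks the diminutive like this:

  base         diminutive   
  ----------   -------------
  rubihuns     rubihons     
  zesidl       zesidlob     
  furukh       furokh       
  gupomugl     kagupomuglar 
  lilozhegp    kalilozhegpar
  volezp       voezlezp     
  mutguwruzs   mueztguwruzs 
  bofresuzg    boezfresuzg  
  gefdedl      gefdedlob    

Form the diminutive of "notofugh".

rubihuns and mutguwruzs both end in -s yet inflect differently (rubihons, mueztguwruzs), so the final letter is not what conditions the rule; the second-to-last letter is.
"notofugh" has second-to-last letter 'g'. The stems whose second-to-last letter is 'g' (lilozhegp → kalilozhegpar, gupomugl → kagupomuglar) add ka- … -ar around the stem.
So notofugh → kanotofughar.

kanotofughar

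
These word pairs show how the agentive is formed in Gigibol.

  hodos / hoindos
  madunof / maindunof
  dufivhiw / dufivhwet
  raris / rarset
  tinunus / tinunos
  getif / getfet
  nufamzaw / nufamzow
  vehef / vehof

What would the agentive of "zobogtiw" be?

zobogtwet

madunof and getif both end in -f yet inflect differently (maindunof, getfet), so the final letter is not what conditions the rule; the last vowel is.
"zobogtiw" has last vowel 'i'. The stems whose last vowel is 'i' (getif → getfet, dufivhiw → dufivhwet, raris → rarset) delete the last vowel and add -et.
The other patterns: stems whose last vowel is 'o' insert -in- after the first vowel; stems whose last vowel is 'a', 'e' or 'u' change the last vowel to 'o'.
So zobogtiw → zobogtwet.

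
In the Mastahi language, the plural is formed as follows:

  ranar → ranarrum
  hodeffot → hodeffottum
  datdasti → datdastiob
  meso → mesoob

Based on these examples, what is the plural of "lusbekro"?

hodeffot and meso both have last vowel 'o' yet inflect differently (hodeffottum, mesoob), so the last vowel is not what conditions the rule; whether the stem ends in a vowel or a consonant is.
"lusbekro" ends in a vowel. The stems ending in a vowel (datdasti → datdastiob, meso → mesoob) add -ob.
So lusbekro → lusbekroob.

lusbekroob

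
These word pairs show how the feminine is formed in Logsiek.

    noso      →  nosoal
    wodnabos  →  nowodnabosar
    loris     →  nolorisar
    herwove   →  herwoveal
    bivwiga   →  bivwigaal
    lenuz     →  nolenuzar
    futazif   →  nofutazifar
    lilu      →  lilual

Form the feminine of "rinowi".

rinowial

"rinowi" ends in a vowel. The stems ending in a vowel (herwove → herwoveal, bivwiga → bivwigaal, noso → nosoal) add -al.
The other pattern: stems ending in a consonant add no- … -ar around the stem.
So rinowi → rinowial.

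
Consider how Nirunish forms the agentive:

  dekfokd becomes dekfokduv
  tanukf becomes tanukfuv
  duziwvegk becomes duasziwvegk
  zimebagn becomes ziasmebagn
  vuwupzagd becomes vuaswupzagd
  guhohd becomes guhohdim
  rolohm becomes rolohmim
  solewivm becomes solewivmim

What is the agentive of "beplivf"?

beplivfim

dekfokd and vuwupzagd both end in -d yet inflect differently (dekfokduv, vuaswupzagd), so the final letter is not what conditions the rule; the second-to-last letter is.
"beplivf" has second-to-last letter 'v'. The one such stem in the data (solewivm → solewivmim) adds -im, so the same rule applies.
The other patterns: stems whose second-to-last letter is 'k' add -uv; stems whose second-to-last letter is 'g' insert -as- after the first vowel.
So beplivf → beplivfim.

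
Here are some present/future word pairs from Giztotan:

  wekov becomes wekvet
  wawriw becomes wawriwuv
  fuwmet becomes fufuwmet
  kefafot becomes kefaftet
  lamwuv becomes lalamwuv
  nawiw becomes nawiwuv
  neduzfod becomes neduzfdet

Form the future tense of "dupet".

"dupet" has last vowel 'e'. The one such stem in the data (fuwmet → fufuwmet) repeats the first consonant+vowel as a prefix (as does lamwuv), so the same rule applies.
The other patterns: stems whose last vowel is 'i' add -uv; stems whose last vowel is 'o' delete the last vowel and add -et.
So dupet → dudupet.

dudupet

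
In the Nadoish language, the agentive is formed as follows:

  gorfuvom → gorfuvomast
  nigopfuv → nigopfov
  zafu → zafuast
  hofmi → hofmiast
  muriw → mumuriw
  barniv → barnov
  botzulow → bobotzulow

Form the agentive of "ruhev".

ruhov

muriw and barniv both have last vowel 'i' yet inflect differently (mumuriw, barnov), so the last vowel is not what conditions the rule; the final letter is.
"ruhev" ends in -v. The stems ending in -v (barniv → barnov, nigopfuv → nigopfov) change the last vowel to 'o'.
So ruhev → ruhov.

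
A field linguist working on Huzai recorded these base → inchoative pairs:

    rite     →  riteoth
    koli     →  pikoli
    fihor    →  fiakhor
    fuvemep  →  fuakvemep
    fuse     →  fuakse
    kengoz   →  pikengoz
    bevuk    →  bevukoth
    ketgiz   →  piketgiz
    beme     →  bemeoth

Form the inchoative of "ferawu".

fuse and beme both end in -e yet inflect differently (fuakse, bemeoth), so the final letter is not what conditions the rule; the first letter is.
"ferawu" begins with f-. The stems beginning with f- (fuse → fuakse, fuvemep → fuakvemep, fihor → fiakhor) insert -ak- after the first vowel.
The other patterns: stems beginning with k- add the prefix pi-; stems beginning with b- or r- add -oth.
So ferawu → feakrawu.

feakrawu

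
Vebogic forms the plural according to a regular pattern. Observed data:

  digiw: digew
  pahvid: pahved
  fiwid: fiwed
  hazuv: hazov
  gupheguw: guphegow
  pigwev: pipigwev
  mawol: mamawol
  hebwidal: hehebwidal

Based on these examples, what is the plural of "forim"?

digiw and gupheguw both end in -w yet inflect differently (digew, guphegow), so the final letter is not what conditions the rule; the last vowel is.
"forim" has last vowel 'i'. The stems whose last vowel is 'i' (digiw → digew, pahvid → pahved, fiwid → fiwed) change the last vowel to 'e'.
So forim → forem.

forem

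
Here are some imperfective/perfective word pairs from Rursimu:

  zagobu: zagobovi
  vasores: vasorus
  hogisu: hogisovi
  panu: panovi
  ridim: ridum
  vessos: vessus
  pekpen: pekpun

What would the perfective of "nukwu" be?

nukwovi

panu and pekpen both begin with p- yet inflect differently (panovi, pekpun), so the first letter is not what conditions the rule; the final letter is.
"nukwu" ends in -u. The stems ending in -u (zagobu → zagobovi, panu → panovi, hogisu → hogisovi) drop the final letter and add -ovi.
So nukwu → nukwovi.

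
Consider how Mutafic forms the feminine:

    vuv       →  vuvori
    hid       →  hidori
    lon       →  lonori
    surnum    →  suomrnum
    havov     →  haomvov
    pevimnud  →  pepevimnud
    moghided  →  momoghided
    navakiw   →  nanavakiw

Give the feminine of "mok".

mokori

vuv and havov both end in -v yet inflect differently (vuvori, haomvov), so the final letter is not what conditions the rule; the number of vowels is.
"mok" has 1 vowel. The stems with 1 vowel (vuv → vuvori, hid → hidori, lon → lonori) add -ori.
The other patterns: stems with 2 vowels insert -om- after the first vowel; stems with 3 vowels repeat the first consonant+vowel as a prefix.
So mok → mokori.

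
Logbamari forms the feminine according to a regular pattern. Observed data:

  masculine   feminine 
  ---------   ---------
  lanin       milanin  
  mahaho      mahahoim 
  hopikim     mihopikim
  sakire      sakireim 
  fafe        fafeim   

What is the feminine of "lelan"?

mahaho and hopikim both have 3 vowels yet inflect differently (mahahoim, mihopikim), so the number of vowels is not what conditions the rule; whether the stem ends in a vowel or a consonant is.
"lelan" ends in a consonant. The stems ending in a consonant (hopikim → mihopikim, lanin → milanin) add the prefix mi-.
The other pattern: stems ending in a vowel add -im.
So lelan → milelan.

milelan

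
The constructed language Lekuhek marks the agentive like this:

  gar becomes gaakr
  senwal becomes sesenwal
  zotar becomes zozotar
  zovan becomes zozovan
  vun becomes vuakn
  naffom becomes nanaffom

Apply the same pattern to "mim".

miakm

zovan and vun both end in -n yet inflect differently (zozovan, vuakn), so the final letter is not what conditions the rule; the number of vowels is.
"mim" has 1 vowel. The stems with 1 vowel (vun → vuakn, gar → gaakr) insert -ak- after the first vowel.
So mim → miakm.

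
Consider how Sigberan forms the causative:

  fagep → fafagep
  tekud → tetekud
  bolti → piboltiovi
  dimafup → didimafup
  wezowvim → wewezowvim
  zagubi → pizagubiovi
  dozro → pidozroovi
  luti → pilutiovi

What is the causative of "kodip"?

kokodip

"kodip" ends in a consonant. The stems ending in a consonant (dimafup → didimafup, wezowvim → wewezowvim, tekud → tetekud) repeat the first consonant+vowel as a prefix.
The other pattern: stems ending in a vowel add pi- … -ovi around the stem.
So kodip → kokodip.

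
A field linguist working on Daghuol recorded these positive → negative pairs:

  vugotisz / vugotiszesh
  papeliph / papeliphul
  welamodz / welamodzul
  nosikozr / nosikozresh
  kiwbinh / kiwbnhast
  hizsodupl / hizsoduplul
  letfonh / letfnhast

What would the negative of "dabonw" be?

papeliph and letfonh both end in -h yet inflect differently (papeliphul, letfnhast), so the final letter is not what conditions the rule; the second-to-last letter is.
"dabonw" has second-to-last letter 'n'. The stems whose second-to-last letter is 'n' (letfonh → letfnhast, kiwbinh → kiwbnhast) delete the last vowel and add -ast.
The other patterns: stems whose second-to-last letter is 'd' or 'p' add -ul; stems whose second-to-last letter is 's' or 'z' add -esh.
So dabonw → dabnwast.

dabnwast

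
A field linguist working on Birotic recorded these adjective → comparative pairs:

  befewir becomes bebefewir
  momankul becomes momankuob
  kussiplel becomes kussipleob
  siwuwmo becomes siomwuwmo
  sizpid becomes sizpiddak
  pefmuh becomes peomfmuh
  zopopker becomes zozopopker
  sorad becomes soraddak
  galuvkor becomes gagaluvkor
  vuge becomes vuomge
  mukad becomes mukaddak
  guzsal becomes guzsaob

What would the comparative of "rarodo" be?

guzsal and mukad both have last vowel 'a' yet inflect differently (guzsaob, mukaddak), so the last vowel is not what conditions the rule; the final letter is.
"rarodo" ends in -o. The one such stem in the data (siwuwmo → siomwuwmo) inserts -om- after the first vowel (as do pefmuh, vuge), so the same rule applies.
So rarodo → raomrodo.

raomrodo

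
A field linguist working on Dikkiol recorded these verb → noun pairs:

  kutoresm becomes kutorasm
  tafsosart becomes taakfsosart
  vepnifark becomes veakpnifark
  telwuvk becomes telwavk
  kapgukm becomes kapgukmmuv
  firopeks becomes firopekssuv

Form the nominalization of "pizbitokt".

"pizbitokt" has second-to-last letter 'k'. The stems whose second-to-last letter is 'k' (firopeks → firopekssuv, kapgukm → kapgukmmuv) double the final consonant and add -uv.
The other patterns: stems whose second-to-last letter is 'r' insert -ak- after the first vowel; stems whose second-to-last letter is 's' or 'v' change the last vowel to 'a'.
So pizbitokt → pizbitokttuv.

pizbitokttuv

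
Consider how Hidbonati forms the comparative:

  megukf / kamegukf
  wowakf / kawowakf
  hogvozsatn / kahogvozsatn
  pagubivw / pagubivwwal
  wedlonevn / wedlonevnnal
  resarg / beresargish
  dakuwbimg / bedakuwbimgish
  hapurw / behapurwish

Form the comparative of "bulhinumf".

bebulhinumfish

hogvozsatn and wedlonevn both end in -n yet inflect differently (kahogvozsatn, wedlonevnnal), so the final letter is not what conditions the rule; the second-to-last letter is.
"bulhinumf" has second-to-last letter 'm'. The one such stem in the data (dakuwbimg → bedakuwbimgish) adds be- … -ish around the stem, so the same rule applies.
So bulhinumf → bebulhinumfish.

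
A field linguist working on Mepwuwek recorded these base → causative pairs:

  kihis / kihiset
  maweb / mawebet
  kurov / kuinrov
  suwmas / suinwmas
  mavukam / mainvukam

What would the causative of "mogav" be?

"mogav" has last vowel 'a'. The stems whose last vowel is 'a' (suwmas → suinwmas, mavukam → mainvukam) insert -in- after the first vowel.
So mogav → moingav.

moingav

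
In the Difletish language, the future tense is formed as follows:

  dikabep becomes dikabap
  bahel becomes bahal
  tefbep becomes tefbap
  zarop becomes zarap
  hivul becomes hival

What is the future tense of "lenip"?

Every pair shown (dikabep → dikabap, bahel → bahal, tefbep → tefbap, …) follows the same rule: change the last vowel to 'a'.
So lenip → lenap.

lenap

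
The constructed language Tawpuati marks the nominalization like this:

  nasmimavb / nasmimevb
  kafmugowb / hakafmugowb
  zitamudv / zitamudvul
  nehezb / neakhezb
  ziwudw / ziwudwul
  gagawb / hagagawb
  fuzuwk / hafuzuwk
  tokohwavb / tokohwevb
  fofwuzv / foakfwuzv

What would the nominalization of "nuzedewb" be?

hanuzedewb

gagawb and tokohwavb both end in -b yet inflect differently (hagagawb, tokohwevb), so the final letter is not what conditions the rule; the second-to-last letter is.
"nuzedewb" has second-to-last letter 'w'. The stems whose second-to-last letter is 'w' (gagawb → hagagawb, fuzuwk → hafuzuwk, kafmugowb → hakafmugowb) add the prefix ha-.
The other patterns: stems whose second-to-last letter is 'd' add -ul; stems whose second-to-last letter is 'v' change the last vowel to 'e'; stems whose second-to-last letter is 'z' insert -ak- after the first vowel.
So nuzedewb → hanuzedewb.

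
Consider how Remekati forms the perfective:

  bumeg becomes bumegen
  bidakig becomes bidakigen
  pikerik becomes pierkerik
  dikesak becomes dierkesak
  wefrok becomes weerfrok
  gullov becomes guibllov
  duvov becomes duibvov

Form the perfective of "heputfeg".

heputfegen

bidakig and pikerik both have last vowel 'i' yet inflect differently (bidakigen, pierkerik), so the last vowel is not what conditions the rule; the final letter is.
"heputfeg" ends in -g. The stems ending in -g (bumeg → bumegen, bidakig → bidakigen) add -en.
The other patterns: stems ending in -k insert -er- after the first vowel; stems ending in -v insert -ib- after the first vowel.
So heputfeg → heputfegen.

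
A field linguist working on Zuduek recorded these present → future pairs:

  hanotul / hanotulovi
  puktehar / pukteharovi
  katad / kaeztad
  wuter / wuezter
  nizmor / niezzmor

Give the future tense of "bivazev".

"bivazev" has 3 vowels. The stems with 3 vowels (hanotul → hanotulovi, puktehar → pukteharovi) add -ovi.
The other pattern: stems with 2 vowels insert -ez- after the first vowel.
So bivazev → bivazevovi.

bivazevovi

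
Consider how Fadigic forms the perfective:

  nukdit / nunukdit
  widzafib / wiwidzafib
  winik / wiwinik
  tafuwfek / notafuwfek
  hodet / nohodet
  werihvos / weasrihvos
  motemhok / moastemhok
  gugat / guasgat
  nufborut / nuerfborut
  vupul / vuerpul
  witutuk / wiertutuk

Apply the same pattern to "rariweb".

winik and tafuwfek both end in -k yet inflect differently (wiwinik, notafuwfek), so the final letter is not what conditions the rule; the last vowel is.
"rariweb" has last vowel 'e'. The stems whose last vowel is 'e' (tafuwfek → notafuwfek, hodet → nohodet) add the prefix no-.
So rariweb → norariweb.

norariweb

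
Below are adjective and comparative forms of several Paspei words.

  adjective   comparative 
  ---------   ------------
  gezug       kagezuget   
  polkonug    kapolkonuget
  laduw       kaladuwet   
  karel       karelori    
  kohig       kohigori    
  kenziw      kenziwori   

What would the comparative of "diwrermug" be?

gezug and kohig both end in -g yet inflect differently (kagezuget, kohigori), so the final letter is not what conditions the rule; the last vowel is.
"diwrermug" has last vowel 'u'. The stems whose last vowel is 'u' (gezug → kagezuget, polkonug → kapolkonuget, laduw → kaladuwet) add ka- … -et around the stem.
So diwrermug → kadiwrermuget.

kadiwrermuget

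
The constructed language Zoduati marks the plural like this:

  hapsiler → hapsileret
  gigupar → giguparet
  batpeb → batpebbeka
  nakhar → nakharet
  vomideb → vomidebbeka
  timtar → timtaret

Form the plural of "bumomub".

hapsiler and batpeb both have last vowel 'e' yet inflect differently (hapsileret, batpebbeka), so the last vowel is not what conditions the rule; the final letter is.
"bumomub" ends in -b. The stems ending in -b (batpeb → batpebbeka, vomideb → vomidebbeka) double the final consonant and add -eka.
So bumomub → bumomubbeka.

bumomubbeka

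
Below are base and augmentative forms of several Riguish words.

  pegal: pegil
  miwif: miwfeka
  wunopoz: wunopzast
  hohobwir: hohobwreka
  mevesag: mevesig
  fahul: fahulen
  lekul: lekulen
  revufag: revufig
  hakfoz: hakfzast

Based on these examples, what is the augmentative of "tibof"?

tibfast

pegal and fahul both end in -l yet inflect differently (pegil, fahulen), so the final letter is not what conditions the rule; the last vowel is.
"tibof" has last vowel 'o'. The stems whose last vowel is 'o' (hakfoz → hakfzast, wunopoz → wunopzast) delete the last vowel and add -ast.
The other patterns: stems whose last vowel is 'a' change the last vowel to 'i'; stems whose last vowel is 'u' add -en; stems whose last vowel is 'i' delete the last vowel and add -eka.
So tibof → tibfast.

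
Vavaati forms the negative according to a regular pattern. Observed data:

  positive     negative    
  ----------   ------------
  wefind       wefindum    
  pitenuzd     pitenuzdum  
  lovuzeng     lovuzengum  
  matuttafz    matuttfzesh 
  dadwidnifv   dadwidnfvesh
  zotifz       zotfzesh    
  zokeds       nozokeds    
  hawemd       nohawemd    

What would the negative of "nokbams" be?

"nokbams" has second-to-last letter 'm'. The one such stem in the data (hawemd → nohawemd) adds the prefix no-, so the same rule applies.
The other patterns: stems whose second-to-last letter is 'n' or 'z' add -um; stems whose second-to-last letter is 'f' delete the last vowel and add -esh.
So nokbams → nonokbams.

nonokbams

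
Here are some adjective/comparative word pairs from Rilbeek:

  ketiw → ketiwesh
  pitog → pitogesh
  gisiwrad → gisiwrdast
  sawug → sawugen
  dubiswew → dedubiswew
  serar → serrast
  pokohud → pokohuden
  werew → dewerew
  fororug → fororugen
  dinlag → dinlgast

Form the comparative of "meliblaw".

dubiswew and ketiw both end in -w yet inflect differently (dedubiswew, ketiwesh), so the final letter is not what conditions the rule; the last vowel is.
"meliblaw" has last vowel 'a'. The stems whose last vowel is 'a' (serar → serrast, dinlag → dinlgast, gisiwrad → gisiwrdast) delete the last vowel and add -ast.
The other patterns: stems whose last vowel is 'u' add -en; stems whose last vowel is 'e' add the prefix de-; stems whose last vowel is 'i' or 'o' add -esh.
So meliblaw → meliblwast.

meliblwast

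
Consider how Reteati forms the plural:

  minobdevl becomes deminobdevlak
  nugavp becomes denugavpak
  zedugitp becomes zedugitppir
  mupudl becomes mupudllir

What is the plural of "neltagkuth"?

nugavp and zedugitp both end in -p yet inflect differently (denugavpak, zedugitppir), so the final letter is not what conditions the rule; the second-to-last letter is.
"neltagkuth" has second-to-last letter 't'. The one such stem in the data (zedugitp → zedugitppir) doubles the final consonant and adds -ir (as does mupudl), so the same rule applies.
The other pattern: stems whose second-to-last letter is 'v' add de- … -ak around the stem.
So neltagkuth → neltagkuthhir.

neltagkuthhir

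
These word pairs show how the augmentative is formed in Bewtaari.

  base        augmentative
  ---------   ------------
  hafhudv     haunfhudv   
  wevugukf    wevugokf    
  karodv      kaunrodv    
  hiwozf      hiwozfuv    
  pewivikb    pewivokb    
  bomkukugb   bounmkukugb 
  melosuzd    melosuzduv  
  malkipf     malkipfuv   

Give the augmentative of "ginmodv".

malkipf and wevugukf both end in -f yet inflect differently (malkipfuv, wevugokf), so the final letter is not what conditions the rule; the second-to-last letter is.
"ginmodv" has second-to-last letter 'd'. The stems whose second-to-last letter is 'd' (hafhudv → haunfhudv, karodv → kaunrodv) insert -un- after the first vowel.
The other patterns: stems whose second-to-last letter is 'p' or 'z' add -uv; stems whose second-to-last letter is 'k' change the last vowel to 'o'.
So ginmodv → giunnmodv.

giunnmodv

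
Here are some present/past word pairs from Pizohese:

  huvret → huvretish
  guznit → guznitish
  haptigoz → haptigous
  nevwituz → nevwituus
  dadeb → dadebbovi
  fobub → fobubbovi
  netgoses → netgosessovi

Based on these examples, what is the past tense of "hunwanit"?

huvret and dadeb both have last vowel 'e' yet inflect differently (huvretish, dadebbovi), so the last vowel is not what conditions the rule; the final letter is.
"hunwanit" ends in -t. The stems ending in -t (huvret → huvretish, guznit → guznitish) add -ish.
The other patterns: stems ending in -z drop the final letter and add -us; stems ending in -b or -s double the final consonant and add -ovi.
So hunwanit → hunwanitish.

hunwanitish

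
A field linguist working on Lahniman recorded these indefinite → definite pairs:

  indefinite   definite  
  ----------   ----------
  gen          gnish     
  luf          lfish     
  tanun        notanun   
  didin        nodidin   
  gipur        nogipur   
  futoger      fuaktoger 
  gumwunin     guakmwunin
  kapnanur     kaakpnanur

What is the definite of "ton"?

tnish

"ton" has 1 vowel. The stems with 1 vowel (gen → gnish, luf → lfish) delete the last vowel and add -ish.
So ton → tnish.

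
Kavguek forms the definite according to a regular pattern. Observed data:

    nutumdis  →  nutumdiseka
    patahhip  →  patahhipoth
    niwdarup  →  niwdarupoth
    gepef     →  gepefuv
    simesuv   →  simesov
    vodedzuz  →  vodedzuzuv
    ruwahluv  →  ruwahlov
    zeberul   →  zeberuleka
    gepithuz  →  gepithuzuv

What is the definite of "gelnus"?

simesuv and niwdarup both have last vowel 'u' yet inflect differently (simesov, niwdarupoth), so the last vowel is not what conditions the rule; the final letter is.
"gelnus" ends in -s. The one such stem in the data (nutumdis → nutumdiseka) adds -eka, so the same rule applies.
The other patterns: stems ending in -v change the last vowel to 'o'; stems ending in -p add -oth; stems ending in -f or -z add -uv.
So gelnus → gelnuseka.

gelnuseka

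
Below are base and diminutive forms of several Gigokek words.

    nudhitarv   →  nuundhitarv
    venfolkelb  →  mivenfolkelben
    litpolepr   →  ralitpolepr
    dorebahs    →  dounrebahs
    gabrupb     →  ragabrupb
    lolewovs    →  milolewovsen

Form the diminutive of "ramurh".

venfolkelb and gabrupb both end in -b yet inflect differently (mivenfolkelben, ragabrupb), so the final letter is not what conditions the rule; the second-to-last letter is.
"ramurh" has second-to-last letter 'r'. The one such stem in the data (nudhitarv → nuundhitarv) inserts -un- after the first vowel (as does dorebahs), so the same rule applies.
The other patterns: stems whose second-to-last letter is 'l' or 'v' add mi- … -en around the stem; stems whose second-to-last letter is 'p' add the prefix ra-.
So ramurh → raunmurh.

raunmurh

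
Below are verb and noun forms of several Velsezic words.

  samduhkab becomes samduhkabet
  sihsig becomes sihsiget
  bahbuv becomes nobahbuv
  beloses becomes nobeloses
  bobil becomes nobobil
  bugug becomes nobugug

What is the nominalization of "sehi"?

sehiet

"sehi" begins with s-. The stems beginning with s- (samduhkab → samduhkabet, sihsig → sihsiget) add -et.
The other pattern: stems beginning with b- add the prefix no-.
So sehi → sehiet.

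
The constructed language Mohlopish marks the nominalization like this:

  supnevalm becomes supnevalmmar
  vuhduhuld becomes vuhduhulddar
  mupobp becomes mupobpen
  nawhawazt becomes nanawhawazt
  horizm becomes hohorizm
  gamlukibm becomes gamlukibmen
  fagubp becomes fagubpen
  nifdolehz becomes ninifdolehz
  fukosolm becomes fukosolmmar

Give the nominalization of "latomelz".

latomelzzar

gamlukibm and fukosolm both end in -m yet inflect differently (gamlukibmen, fukosolmmar), so the final letter is not what conditions the rule; the second-to-last letter is.
"latomelz" has second-to-last letter 'l'. The stems whose second-to-last letter is 'l' (vuhduhuld → vuhduhulddar, fukosolm → fukosolmmar, supnevalm → supnevalmmar) double the final consonant and add -ar.
The other patterns: stems whose second-to-last letter is 'b' add -en; stems whose second-to-last letter is 'h' or 'z' repeat the first consonant+vowel as a prefix.
So latomelz → latomelzzar.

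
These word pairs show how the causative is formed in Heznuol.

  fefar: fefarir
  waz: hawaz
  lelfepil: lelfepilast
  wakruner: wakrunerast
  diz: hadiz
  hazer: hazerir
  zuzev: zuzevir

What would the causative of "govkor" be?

hazer and wakruner both end in -r yet inflect differently (hazerir, wakrunerast), so the final letter is not what conditions the rule; the number of vowels is.
"govkor" has 2 vowels. The stems with 2 vowels (hazer → hazerir, fefar → fefarir, zuzev → zuzevir) add -ir.
The other patterns: stems with 1 vowel add the prefix ha-; stems with 3 vowels add -ast.
So govkor → govkorir.

govkorir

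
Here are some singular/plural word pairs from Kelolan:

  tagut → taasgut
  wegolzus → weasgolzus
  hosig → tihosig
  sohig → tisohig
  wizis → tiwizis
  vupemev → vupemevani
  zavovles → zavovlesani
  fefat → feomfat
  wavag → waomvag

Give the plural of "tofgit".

titofgit

wegolzus and wizis both end in -s yet inflect differently (weasgolzus, tiwizis), so the final letter is not what conditions the rule; the last vowel is.
"tofgit" has last vowel 'i'. The stems whose last vowel is 'i' (hosig → tihosig, sohig → tisohig, wizis → tiwizis) add the prefix ti-.
So tofgit → titofgit.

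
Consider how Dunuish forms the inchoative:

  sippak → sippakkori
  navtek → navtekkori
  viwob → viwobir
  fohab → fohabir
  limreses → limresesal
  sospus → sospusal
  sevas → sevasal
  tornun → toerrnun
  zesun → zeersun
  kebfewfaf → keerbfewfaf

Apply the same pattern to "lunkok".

sippak and fohab both have last vowel 'a' yet inflect differently (sippakkori, fohabir), so the last vowel is not what conditions the rule; the final letter is.
"lunkok" ends in -k. The stems ending in -k (sippak → sippakkori, navtek → navtekkori) double the final consonant and add -ori.
So lunkok → lunkokkori.

lunkokkori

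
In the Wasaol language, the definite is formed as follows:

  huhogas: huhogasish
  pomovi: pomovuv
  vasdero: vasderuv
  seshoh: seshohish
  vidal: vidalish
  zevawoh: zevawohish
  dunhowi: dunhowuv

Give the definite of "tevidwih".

tevidwihish

"tevidwih" ends in a consonant. The stems ending in a consonant (zevawoh → zevawohish, seshoh → seshohish, vidal → vidalish) add -ish.
So tevidwih → tevidwihish.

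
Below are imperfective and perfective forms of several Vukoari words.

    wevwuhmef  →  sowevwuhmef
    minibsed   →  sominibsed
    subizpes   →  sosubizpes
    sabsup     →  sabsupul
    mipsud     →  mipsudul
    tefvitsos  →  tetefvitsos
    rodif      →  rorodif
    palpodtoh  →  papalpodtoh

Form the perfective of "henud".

henudul

minibsed and mipsud both end in -d yet inflect differently (sominibsed, mipsudul), so the final letter is not what conditions the rule; the last vowel is.
"henud" has last vowel 'u'. The stems whose last vowel is 'u' (sabsup → sabsupul, mipsud → mipsudul) add -ul.
The other patterns: stems whose last vowel is 'e' add the prefix so-; stems whose last vowel is 'i' or 'o' repeat the first consonant+vowel as a prefix.
So henud → henudul.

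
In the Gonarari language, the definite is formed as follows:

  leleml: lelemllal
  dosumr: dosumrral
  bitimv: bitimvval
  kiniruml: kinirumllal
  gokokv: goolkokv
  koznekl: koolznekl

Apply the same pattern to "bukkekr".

"bukkekr" has second-to-last letter 'k'. The stems whose second-to-last letter is 'k' (gokokv → goolkokv, koznekl → koolznekl) insert -ol- after the first vowel.
So bukkekr → buolkkekr.

buolkkekr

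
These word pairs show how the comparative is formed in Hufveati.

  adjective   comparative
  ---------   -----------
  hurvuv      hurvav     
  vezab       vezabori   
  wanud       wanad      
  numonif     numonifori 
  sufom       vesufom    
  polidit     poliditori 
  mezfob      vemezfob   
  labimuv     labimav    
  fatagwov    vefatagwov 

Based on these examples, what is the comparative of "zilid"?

labimuv and fatagwov both end in -v yet inflect differently (labimav, vefatagwov), so the final letter is not what conditions the rule; the last vowel is.
"zilid" has last vowel 'i'. The stems whose last vowel is 'i' (numonif → numonifori, polidit → poliditori) add -ori.
The other patterns: stems whose last vowel is 'u' change the last vowel to 'a'; stems whose last vowel is 'o' add the prefix ve-.
So zilid → zilidori.

zilidori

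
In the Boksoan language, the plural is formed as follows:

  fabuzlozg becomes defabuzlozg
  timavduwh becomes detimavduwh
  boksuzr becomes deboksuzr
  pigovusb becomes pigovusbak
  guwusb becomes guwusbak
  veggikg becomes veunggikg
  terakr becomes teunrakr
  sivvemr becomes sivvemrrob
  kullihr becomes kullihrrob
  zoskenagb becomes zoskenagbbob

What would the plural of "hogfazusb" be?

fabuzlozg and veggikg both end in -g yet inflect differently (defabuzlozg, veunggikg), so the final letter is not what conditions the rule; the second-to-last letter is.
"hogfazusb" has second-to-last letter 's'. The stems whose second-to-last letter is 's' (pigovusb → pigovusbak, guwusb → guwusbak) add -ak.
The other patterns: stems whose second-to-last letter is 'w' or 'z' add the prefix de-; stems whose second-to-last letter is 'k' insert -un- after the first vowel; stems whose second-to-last letter is 'g', 'h' or 'm' double the final consonant and add -ob.
So hogfazusb → hogfazusbak.

hogfazusbak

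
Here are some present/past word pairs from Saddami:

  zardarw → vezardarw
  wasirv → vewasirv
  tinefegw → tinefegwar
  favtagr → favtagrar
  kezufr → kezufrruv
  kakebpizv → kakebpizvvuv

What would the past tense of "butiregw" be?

butiregwar

zardarw and tinefegw both end in -w yet inflect differently (vezardarw, tinefegwar), so the final letter is not what conditions the rule; the second-to-last letter is.
"butiregw" has second-to-last letter 'g'. The stems whose second-to-last letter is 'g' (tinefegw → tinefegwar, favtagr → favtagrar) add -ar.
So butiregw → butiregwar.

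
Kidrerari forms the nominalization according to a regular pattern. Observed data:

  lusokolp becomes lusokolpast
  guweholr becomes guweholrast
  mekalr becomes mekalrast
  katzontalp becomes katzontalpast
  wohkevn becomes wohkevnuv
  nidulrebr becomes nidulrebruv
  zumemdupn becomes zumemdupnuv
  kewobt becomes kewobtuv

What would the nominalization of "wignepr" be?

wignepruv

"wignepr" has second-to-last letter 'p'. The one such stem in the data (zumemdupn → zumemdupnuv) adds -uv, so the same rule applies.
So wignepr → wignepruv.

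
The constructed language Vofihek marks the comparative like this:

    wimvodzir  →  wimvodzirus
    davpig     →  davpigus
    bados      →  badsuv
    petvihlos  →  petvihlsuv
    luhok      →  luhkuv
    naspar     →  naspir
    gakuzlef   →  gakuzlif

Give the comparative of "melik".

wimvodzir and naspar both end in -r yet inflect differently (wimvodzirus, naspir), so the final letter is not what conditions the rule; the last vowel is.
"melik" has last vowel 'i'. The stems whose last vowel is 'i' (wimvodzir → wimvodzirus, davpig → davpigus) add -us.
The other patterns: stems whose last vowel is 'o' delete the last vowel and add -uv; stems whose last vowel is 'a' or 'e' change the last vowel to 'i'.
So melik → melikus.

melikus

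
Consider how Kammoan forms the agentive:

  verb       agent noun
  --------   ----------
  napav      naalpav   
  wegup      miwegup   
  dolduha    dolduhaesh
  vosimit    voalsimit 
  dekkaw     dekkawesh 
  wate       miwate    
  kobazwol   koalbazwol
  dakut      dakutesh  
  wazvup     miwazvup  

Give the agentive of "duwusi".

"duwusi" begins with d-. The stems beginning with d- (dekkaw → dekkawesh, dakut → dakutesh, dolduha → dolduhaesh) add -esh.
So duwusi → duwusiesh.

duwusiesh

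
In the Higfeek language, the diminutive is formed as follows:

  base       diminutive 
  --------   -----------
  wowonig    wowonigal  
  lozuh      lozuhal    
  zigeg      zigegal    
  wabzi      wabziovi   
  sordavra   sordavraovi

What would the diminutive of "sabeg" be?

wowonig and wabzi both have last vowel 'i' yet inflect differently (wowonigal, wabziovi), so the last vowel is not what conditions the rule; whether the stem ends in a vowel or a consonant is.
"sabeg" ends in a consonant. The stems ending in a consonant (wowonig → wowonigal, lozuh → lozuhal, zigeg → zigegal) add -al.
The other pattern: stems ending in a vowel add -ovi.
So sabeg → sabegal.

sabegal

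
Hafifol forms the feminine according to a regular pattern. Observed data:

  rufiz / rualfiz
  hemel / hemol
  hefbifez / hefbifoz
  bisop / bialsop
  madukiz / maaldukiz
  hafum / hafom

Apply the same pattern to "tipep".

madukiz and hefbifez both end in -z yet inflect differently (maaldukiz, hefbifoz), so the final letter is not what conditions the rule; the last vowel is.
"tipep" has last vowel 'e'. The stems whose last vowel is 'e' (hemel → hemol, hefbifez → hefbifoz) change the last vowel to 'o'.
So tipep → tipop.

tipop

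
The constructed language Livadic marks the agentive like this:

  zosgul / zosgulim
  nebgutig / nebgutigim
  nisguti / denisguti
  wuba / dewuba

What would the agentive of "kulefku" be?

dekulefku

nebgutig and nisguti both have last vowel 'i' yet inflect differently (nebgutigim, denisguti), so the last vowel is not what conditions the rule; whether the stem ends in a vowel or a consonant is.
"kulefku" ends in a vowel. The stems ending in a vowel (nisguti → denisguti, wuba → dewuba) add the prefix de-.
So kulefku → dekulefku.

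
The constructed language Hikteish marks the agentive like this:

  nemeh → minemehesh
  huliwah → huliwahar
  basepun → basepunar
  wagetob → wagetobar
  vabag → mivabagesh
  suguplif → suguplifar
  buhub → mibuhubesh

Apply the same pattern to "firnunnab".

nemeh and huliwah both end in -h yet inflect differently (minemehesh, huliwahar), so the final letter is not what conditions the rule; the number of vowels is.
"firnunnab" has 3 vowels. The stems with 3 vowels (huliwah → huliwahar, basepun → basepunar, suguplif → suguplifar) add -ar.
The other pattern: stems with 2 vowels add mi- … -esh around the stem.
So firnunnab → firnunnabar.

firnunnabar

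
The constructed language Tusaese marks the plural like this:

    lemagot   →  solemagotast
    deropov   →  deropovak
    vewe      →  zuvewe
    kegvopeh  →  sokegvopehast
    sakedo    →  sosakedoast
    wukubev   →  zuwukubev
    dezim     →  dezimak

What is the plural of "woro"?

zuworo

wukubev and deropov both end in -v yet inflect differently (zuwukubev, deropovak), so the final letter is not what conditions the rule; the first letter is.
"woro" begins with w-. The one such stem in the data (wukubev → zuwukubev) adds the prefix zu-, so the same rule applies.
The other patterns: stems beginning with d- add -ak; stems beginning with k-, l- or s- add so- … -ast around the stem.
So woro → zuworo.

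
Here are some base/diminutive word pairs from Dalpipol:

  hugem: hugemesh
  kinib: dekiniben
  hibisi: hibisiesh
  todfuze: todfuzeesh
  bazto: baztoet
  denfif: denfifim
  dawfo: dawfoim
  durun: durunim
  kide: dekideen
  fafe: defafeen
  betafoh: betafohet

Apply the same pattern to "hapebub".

bazto and dawfo both end in -o yet inflect differently (baztoet, dawfoim), so the final letter is not what conditions the rule; the first letter is.
"hapebub" begins with h-. The stems beginning with h- (hugem → hugemesh, hibisi → hibisiesh) add -esh.
The other patterns: stems beginning with b- add -et; stems beginning with d- add -im; stems beginning with f- or k- add de- … -en around the stem.
So hapebub → hapebubesh.

hapebubesh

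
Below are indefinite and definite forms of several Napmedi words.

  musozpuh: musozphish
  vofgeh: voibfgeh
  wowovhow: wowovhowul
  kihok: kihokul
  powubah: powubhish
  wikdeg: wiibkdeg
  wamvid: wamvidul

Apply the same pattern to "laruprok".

"laruprok" has last vowel 'o'. The stems whose last vowel is 'o' (wowovhow → wowovhowul, kihok → kihokul) add -ul.
So laruprok → laruprokul.

laruprokul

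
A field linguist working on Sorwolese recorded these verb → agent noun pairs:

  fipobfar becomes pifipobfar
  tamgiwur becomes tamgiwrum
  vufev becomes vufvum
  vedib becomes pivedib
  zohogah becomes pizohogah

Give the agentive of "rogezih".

pirogezih

fipobfar and tamgiwur both end in -r yet inflect differently (pifipobfar, tamgiwrum), so the final letter is not what conditions the rule; the last vowel is.
"rogezih" has last vowel 'i'. The one such stem in the data (vedib → pivedib) adds the prefix pi-, so the same rule applies.
So rogezih → pirogezih.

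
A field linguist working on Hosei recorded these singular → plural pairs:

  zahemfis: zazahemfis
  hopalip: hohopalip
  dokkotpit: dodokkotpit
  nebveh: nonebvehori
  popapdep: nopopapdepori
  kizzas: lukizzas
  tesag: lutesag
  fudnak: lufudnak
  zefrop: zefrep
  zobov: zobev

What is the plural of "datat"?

hopalip and popapdep both end in -p yet inflect differently (hohopalip, nopopapdepori), so the final letter is not what conditions the rule; the last vowel is.
"datat" has last vowel 'a'. The stems whose last vowel is 'a' (kizzas → lukizzas, tesag → lutesag, fudnak → lufudnak) add the prefix lu-.
The other patterns: stems whose last vowel is 'i' repeat the first consonant+vowel as a prefix; stems whose last vowel is 'e' add no- … -ori around the stem; stems whose last vowel is 'o' change the last vowel to 'e'.
So datat → ludatat.

ludatat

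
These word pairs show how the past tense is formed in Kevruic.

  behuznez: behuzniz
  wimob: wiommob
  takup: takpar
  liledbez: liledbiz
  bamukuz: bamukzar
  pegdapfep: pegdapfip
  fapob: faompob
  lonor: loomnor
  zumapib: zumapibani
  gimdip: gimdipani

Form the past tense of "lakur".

"lakur" has last vowel 'u'. The stems whose last vowel is 'u' (takup → takpar, bamukuz → bamukzar) delete the last vowel and add -ar.
So lakur → lakrar.

lakrar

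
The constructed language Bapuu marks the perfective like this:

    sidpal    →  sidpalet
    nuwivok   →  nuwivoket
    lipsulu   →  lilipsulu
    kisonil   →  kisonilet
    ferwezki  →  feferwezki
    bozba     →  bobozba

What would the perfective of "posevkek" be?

sidpal and bozba both have last vowel 'a' yet inflect differently (sidpalet, bobozba), so the last vowel is not what conditions the rule; whether the stem ends in a vowel or a consonant is.
"posevkek" ends in a consonant. The stems ending in a consonant (nuwivok → nuwivoket, sidpal → sidpalet, kisonil → kisonilet) add -et.
So posevkek → posevkeket.

posevkeket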